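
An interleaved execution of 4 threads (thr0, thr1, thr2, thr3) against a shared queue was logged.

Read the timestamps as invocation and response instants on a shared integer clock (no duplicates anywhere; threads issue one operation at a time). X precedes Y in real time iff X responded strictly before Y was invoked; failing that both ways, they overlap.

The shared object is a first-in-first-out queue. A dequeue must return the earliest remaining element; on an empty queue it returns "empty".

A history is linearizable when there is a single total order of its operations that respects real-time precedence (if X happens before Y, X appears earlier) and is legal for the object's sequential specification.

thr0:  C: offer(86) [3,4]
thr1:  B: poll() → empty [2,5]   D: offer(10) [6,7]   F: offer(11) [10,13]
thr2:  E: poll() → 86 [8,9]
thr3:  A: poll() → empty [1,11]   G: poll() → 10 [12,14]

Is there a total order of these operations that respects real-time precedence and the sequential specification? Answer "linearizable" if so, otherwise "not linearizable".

a witness: A, B, C, D, E, F, G
step 1: A poll() → empty — queue <>
step 2: B poll() → empty — queue <>
step 3: C offer(86) — queue <86>
step 4: D offer(10) — queue <86,10>
step 5: E poll() → 86 — queue <10>
step 6: F offer(11) — queue <10,11>
step 7: G poll() → 10 — queue <11>

linearizable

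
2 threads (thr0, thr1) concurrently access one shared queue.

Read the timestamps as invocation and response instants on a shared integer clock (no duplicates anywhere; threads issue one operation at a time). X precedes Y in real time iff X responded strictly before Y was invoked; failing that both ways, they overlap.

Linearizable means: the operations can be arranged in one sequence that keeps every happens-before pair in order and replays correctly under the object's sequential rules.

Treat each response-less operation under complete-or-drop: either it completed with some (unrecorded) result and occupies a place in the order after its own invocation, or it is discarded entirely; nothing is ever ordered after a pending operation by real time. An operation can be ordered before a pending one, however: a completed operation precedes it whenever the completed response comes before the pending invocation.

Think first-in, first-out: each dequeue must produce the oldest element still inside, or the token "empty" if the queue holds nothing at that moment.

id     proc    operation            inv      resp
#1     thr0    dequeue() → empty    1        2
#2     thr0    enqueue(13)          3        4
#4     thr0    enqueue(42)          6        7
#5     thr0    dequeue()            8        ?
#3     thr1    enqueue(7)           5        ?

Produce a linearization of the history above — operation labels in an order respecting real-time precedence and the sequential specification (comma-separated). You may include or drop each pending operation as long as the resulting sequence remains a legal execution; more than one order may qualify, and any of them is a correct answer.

1. #1 dequeue() → empty, leaving queue <>
2. #2 enqueue(13), leaving queue <13>
3. #3 enqueue(7) (pending, included), leaving queue <13,7>
4. #4 enqueue(42), leaving queue <13,7,42>

#1, #2, #3, #4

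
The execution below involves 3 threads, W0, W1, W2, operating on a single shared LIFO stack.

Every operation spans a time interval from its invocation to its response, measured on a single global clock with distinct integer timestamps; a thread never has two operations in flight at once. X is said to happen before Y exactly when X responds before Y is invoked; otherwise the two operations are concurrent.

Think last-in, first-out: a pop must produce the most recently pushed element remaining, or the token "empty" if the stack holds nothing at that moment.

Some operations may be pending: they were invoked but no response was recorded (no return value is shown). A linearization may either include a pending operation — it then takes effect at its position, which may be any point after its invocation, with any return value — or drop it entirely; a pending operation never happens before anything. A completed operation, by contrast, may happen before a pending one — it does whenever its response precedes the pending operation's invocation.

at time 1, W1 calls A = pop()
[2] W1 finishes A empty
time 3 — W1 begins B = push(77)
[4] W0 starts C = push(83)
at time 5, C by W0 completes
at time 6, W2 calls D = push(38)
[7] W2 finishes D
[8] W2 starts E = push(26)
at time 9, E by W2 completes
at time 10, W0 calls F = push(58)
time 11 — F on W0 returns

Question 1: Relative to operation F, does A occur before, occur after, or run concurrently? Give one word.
before

A spans [1,2], F spans [10,11]
resp(A)=2 < inv(F)=10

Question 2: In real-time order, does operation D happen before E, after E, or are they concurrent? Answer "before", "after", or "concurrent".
before

D spans [6,7], E spans [8,9]
resp(D)=7 < inv(E)=8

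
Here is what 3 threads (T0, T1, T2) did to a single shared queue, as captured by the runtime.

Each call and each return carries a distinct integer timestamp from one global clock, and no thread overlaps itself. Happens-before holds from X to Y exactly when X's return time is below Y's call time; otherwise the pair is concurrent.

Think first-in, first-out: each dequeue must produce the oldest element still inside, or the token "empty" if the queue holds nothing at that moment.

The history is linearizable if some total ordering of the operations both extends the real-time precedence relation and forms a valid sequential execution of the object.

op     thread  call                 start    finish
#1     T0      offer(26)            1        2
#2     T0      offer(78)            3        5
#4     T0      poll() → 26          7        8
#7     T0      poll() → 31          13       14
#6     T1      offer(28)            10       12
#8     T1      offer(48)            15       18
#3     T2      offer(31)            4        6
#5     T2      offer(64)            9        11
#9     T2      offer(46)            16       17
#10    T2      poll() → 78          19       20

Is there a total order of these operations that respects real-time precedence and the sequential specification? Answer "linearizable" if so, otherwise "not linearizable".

linearizable

one valid linearization: #1, #3, #2, #4, #5, #6, #7, #8, #9, #10
after step 1 (#1 offer(26)): queue <26>
after step 2 (#3 offer(31)): queue <26,31>
after step 3 (#2 offer(78)): queue <26,31,78>
after step 4 (#4 poll() → 26): queue <31,78>
after step 5 (#5 offer(64)): queue <31,78,64>
after step 6 (#6 offer(28)): queue <31,78,64,28>
after step 7 (#7 poll() → 31): queue <78,64,28>
after step 8 (#8 offer(48)): queue <78,64,28,48>
after step 9 (#9 offer(46)): queue <78,64,28,48,46>
after step 10 (#10 poll() → 78): queue <64,28,48,46>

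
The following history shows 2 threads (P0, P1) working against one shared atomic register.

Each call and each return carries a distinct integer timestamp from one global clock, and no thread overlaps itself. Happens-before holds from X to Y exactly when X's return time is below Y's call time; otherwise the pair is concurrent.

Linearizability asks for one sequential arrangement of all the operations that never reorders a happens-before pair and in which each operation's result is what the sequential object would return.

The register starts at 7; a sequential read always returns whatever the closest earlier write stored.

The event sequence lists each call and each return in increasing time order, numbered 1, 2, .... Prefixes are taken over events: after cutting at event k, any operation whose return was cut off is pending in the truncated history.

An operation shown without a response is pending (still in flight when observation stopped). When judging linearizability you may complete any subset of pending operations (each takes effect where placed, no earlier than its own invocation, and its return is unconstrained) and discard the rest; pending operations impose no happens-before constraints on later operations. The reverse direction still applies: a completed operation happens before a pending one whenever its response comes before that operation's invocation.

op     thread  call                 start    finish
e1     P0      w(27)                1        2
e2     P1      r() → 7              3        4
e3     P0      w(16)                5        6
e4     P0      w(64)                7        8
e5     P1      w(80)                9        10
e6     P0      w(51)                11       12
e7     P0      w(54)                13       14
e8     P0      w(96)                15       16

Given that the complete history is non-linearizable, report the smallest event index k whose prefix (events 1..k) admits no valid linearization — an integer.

4

events 1..3 are still linearizable — one witness is e1:
step 1: e1 w(27) — value 27
event 4 — e2's response, time 4 — after it, nothing linearizes
one such order, e1, e2, breaks at step 2 where e2 r() → 7 is illegal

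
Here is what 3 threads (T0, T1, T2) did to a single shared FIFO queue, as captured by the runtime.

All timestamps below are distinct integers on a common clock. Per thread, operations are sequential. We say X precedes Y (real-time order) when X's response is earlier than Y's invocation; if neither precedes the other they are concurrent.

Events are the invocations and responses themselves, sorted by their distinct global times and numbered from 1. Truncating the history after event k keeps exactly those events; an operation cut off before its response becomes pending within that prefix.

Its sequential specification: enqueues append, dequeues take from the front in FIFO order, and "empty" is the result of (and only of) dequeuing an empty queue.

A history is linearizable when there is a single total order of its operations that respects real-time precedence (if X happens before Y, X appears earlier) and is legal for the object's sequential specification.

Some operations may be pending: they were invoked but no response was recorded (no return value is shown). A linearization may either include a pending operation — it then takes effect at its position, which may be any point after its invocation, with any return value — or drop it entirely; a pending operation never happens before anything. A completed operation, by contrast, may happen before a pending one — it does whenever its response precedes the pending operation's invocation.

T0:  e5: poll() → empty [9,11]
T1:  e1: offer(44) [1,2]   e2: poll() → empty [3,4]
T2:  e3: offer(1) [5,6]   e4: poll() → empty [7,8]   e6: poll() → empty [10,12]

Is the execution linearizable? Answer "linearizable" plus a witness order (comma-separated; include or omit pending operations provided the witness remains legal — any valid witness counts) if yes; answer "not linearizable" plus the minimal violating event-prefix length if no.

cut after 3 events: linearizable; cut after 4 events (e2 responds, time 4): not linearizable
exhaustive check: the 2 completed FIFO queue ops admit one real-time order; illegal
e.g. e1, e2: illegal at step 2, since e2 poll() → empty cannot apply there

not linearizable — minimal violating prefix: 4 events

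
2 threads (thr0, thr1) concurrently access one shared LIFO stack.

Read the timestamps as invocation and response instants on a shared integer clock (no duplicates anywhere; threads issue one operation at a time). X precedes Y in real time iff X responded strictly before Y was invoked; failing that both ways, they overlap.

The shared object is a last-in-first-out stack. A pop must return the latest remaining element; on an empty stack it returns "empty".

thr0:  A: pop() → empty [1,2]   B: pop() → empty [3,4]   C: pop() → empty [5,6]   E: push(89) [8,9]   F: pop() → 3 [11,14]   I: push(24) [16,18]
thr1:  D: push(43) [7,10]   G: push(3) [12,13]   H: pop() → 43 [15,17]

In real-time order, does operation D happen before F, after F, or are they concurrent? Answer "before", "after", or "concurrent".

before

D spans [7,10], F spans [11,14]
resp(D)=10 < inv(F)=11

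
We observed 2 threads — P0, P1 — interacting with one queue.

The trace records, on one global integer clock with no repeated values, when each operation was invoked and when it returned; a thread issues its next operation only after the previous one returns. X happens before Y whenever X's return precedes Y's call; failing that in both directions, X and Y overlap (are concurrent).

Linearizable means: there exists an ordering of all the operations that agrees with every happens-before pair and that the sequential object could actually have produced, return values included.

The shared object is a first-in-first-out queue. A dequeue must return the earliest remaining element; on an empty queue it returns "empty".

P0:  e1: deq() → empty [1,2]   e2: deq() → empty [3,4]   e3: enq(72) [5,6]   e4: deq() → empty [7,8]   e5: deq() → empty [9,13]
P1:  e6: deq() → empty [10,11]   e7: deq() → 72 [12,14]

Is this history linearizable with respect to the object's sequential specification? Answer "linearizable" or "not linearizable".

not linearizable

through event 7 a valid linearization exists; event 8 (e4 responding at time 8) ends that
the sole real-time-consistent order of 4 completed operations fails the queue replay
sample order e1, e2, e3, e4 stalls at step 4 — e4 deq() → empty has no legal effect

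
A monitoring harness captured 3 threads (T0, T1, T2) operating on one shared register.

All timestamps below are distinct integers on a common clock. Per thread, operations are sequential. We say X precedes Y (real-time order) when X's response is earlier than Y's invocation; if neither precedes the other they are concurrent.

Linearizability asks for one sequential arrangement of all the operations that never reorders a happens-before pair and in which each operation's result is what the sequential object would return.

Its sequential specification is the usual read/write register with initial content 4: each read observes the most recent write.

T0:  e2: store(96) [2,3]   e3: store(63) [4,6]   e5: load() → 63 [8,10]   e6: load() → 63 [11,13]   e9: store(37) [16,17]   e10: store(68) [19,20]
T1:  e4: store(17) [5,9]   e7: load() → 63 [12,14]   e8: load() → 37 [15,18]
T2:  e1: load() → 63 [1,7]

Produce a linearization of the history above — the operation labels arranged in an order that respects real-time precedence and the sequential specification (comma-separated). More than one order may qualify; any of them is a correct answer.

e2, e4, e3, e1, e5, e6, e7, e9, e8, e10

after step 1 (e2 store(96)): value 96
after step 2 (e4 store(17)): value 17
after step 3 (e3 store(63)): value 63
after step 4 (e1 load() → 63): value 63
after step 5 (e5 load() → 63): value 63
after step 6 (e6 load() → 63): value 63
after step 7 (e7 load() → 63): value 63
after step 8 (e9 store(37)): value 37
after step 9 (e8 load() → 37): value 37
after step 10 (e10 store(68)): value 68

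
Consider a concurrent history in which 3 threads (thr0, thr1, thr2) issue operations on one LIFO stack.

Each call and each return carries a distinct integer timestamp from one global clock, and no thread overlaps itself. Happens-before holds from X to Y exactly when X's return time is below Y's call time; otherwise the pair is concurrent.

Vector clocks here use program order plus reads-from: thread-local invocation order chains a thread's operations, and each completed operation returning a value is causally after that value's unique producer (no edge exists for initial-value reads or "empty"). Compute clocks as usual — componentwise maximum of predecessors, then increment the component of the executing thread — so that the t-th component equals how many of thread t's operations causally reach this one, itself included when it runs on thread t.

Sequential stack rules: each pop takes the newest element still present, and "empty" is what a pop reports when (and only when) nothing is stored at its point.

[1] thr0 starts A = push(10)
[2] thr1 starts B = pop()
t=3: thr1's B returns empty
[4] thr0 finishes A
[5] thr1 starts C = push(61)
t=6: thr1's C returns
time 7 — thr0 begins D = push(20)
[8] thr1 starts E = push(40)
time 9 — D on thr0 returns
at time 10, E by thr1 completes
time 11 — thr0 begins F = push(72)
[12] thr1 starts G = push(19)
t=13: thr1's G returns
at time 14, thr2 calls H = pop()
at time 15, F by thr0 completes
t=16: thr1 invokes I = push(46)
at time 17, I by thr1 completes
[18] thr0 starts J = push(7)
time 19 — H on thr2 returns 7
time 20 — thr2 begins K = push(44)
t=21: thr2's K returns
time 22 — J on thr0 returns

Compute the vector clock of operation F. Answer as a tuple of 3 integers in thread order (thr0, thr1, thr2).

root op B, invoked 2: fresh clock plus thr1's own tick → (0, 1, 0)
root op A, invoked 1: fresh clock plus thr0's own tick → (1, 0, 0)
C, invoked 5, takes VC(B)=(0, 1, 0) under max, adds 1 for thr1 → (0, 2, 0)
D, invoked 7, takes VC(A)=(1, 0, 0) under max, adds 1 for thr0 → (2, 0, 0)
E, invoked 8, takes VC(C)=(0, 2, 0) under max, adds 1 for thr1 → (0, 3, 0)
F, invoked 11, takes VC(D)=(2, 0, 0) under max, adds 1 for thr0 → (3, 0, 0)
G, invoked 12, takes VC(E)=(0, 3, 0) under max, adds 1 for thr1 → (0, 4, 0)
J, invoked 18, takes VC(F)=(3, 0, 0) under max, adds 1 for thr0 → (4, 0, 0)
I, invoked 16, takes VC(G)=(0, 4, 0) under max, adds 1 for thr1 → (0, 5, 0)
H, invoked 14, takes VC(J)=(4, 0, 0) under max, adds 1 for thr2 → (4, 0, 1)
K, invoked 20, takes VC(H)=(4, 0, 1) under max, adds 1 for thr2 → (4, 0, 2)
target: VC(F) = (3, 0, 0)

(3, 0, 0)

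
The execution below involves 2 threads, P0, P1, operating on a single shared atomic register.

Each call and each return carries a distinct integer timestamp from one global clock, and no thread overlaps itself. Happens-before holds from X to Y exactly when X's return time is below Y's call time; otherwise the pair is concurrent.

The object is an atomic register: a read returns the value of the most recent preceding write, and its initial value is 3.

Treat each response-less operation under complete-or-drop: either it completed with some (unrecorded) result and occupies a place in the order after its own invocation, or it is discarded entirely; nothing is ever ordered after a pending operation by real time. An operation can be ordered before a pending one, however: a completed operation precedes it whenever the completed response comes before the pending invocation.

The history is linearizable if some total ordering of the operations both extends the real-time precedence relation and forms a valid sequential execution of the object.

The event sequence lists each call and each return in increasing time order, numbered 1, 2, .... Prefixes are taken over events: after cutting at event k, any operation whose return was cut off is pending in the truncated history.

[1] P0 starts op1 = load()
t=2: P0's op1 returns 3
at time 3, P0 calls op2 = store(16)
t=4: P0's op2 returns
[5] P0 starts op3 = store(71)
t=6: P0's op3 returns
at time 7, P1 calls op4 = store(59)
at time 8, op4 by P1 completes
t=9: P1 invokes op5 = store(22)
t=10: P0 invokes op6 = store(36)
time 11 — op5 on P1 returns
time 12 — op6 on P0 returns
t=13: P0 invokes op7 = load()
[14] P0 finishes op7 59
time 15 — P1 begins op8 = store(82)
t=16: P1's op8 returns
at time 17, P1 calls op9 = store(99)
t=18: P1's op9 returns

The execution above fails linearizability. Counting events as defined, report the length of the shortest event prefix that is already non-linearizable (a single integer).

14

events 1..13 are linearizable, e.g. via op1, op2, op3, op4, op5, op6:
step 1: op1 load() → 3 — value 3
step 2: op2 store(16) — value 16
step 3: op3 store(71) — value 71
step 4: op4 store(59) — value 59
step 5: op5 store(22) — value 22
step 6: op6 store(36) — value 36
adding event 14 (op7 responds at 14) leaves no legal real-time order
take op1, op2, op3, op4, op5, op6, op7: step 7 already fails, because op7 load() → 59 cannot occur there
take op1, op2, op3, op4, op6, op5, op7: step 7 already fails, because op7 load() → 59 cannot occur there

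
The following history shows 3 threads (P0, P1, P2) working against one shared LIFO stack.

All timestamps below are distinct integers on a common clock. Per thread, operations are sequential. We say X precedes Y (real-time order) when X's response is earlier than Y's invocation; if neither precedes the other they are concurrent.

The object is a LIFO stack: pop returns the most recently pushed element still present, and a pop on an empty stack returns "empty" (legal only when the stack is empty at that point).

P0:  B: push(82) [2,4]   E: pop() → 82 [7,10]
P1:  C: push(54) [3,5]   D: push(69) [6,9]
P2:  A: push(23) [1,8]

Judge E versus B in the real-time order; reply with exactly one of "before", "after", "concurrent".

after

E spans [7,10], B spans [2,4]
resp(B)=4 < inv(E)=7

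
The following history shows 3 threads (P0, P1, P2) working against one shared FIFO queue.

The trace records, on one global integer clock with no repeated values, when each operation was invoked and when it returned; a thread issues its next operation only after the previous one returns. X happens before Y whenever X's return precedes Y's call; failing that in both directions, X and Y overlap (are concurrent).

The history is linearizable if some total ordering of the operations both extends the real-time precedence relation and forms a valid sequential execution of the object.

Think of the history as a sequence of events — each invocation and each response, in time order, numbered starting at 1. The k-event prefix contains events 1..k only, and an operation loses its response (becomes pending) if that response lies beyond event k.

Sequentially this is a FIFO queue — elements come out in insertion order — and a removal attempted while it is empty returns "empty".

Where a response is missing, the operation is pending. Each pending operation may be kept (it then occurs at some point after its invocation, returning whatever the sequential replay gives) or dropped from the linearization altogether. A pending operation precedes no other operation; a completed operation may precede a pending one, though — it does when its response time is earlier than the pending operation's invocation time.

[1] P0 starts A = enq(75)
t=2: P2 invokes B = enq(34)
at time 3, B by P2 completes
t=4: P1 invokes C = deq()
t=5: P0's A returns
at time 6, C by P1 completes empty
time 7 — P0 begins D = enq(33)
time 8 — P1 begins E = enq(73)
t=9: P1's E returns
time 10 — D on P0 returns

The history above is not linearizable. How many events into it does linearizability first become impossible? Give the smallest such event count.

events 1..5 are linearizable; a witness order is A, B:
step 1: A enq(75) — queue <75>
step 2: B enq(34) — queue <75,34>
at event 6 (C's time-6 response) nothing linearizes any more
sample order A, B, C stalls at step 3 — C deq() → empty has no legal effect
sample order B, A, C stalls at step 3 — C deq() → empty has no legal effect

6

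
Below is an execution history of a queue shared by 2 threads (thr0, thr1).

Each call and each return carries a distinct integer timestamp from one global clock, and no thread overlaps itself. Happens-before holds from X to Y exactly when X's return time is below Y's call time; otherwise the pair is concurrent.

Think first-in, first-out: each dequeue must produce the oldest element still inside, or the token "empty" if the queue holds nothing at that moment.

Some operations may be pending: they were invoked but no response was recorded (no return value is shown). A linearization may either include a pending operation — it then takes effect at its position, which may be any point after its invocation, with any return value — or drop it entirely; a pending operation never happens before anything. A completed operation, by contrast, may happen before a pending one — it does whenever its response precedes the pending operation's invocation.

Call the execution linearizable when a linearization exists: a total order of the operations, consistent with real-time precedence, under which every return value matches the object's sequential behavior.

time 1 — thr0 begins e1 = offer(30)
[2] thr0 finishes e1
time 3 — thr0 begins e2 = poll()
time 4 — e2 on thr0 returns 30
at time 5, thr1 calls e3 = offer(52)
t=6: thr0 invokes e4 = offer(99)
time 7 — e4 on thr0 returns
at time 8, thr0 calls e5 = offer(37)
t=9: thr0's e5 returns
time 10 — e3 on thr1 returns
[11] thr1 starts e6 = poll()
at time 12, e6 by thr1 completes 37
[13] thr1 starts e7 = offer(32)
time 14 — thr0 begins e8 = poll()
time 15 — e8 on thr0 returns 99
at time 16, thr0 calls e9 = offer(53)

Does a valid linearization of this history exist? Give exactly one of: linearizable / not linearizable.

events 1..11 are fine; event 12 — the response of e6 at time 12 — makes the prefix non-linearizable
real-time-consistent orders of the 6 completed operations: 3 — all fail the queue replay
for example e1, e2, e3, e4, e5, e6 fails at step 6: e6 poll() → 37 is not legal there
for example e1, e2, e4, e3, e5, e6 fails at step 6: e6 poll() → 37 is not legal there

not linearizable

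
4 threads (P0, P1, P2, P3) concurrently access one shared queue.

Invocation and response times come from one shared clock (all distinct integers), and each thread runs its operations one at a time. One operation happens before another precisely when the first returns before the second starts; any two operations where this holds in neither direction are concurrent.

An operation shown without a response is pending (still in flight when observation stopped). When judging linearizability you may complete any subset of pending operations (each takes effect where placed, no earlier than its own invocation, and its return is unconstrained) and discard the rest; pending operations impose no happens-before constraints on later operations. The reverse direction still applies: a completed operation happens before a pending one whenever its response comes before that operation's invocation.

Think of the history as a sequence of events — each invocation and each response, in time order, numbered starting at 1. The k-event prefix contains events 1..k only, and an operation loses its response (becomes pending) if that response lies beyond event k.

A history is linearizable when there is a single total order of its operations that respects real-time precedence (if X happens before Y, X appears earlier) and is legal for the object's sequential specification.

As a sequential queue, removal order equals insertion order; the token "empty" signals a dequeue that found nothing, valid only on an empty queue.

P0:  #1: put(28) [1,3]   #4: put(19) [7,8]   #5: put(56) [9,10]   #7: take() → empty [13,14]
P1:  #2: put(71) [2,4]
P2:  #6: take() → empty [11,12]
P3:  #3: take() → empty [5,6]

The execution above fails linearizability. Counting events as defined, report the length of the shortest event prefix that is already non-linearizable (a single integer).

6

events 1..5 are linearizable; a witness order is #1, #2:
1. #1 put(28), leaving queue <28>
2. #2 put(71), leaving queue <28,71>
event 6 — #3's response, time 6 — after it, nothing linearizes
one such order, #1, #2, #3, breaks at step 3 where #3 take() → empty is illegal
one such order, #2, #1, #3, breaks at step 3 where #3 take() → empty is illegal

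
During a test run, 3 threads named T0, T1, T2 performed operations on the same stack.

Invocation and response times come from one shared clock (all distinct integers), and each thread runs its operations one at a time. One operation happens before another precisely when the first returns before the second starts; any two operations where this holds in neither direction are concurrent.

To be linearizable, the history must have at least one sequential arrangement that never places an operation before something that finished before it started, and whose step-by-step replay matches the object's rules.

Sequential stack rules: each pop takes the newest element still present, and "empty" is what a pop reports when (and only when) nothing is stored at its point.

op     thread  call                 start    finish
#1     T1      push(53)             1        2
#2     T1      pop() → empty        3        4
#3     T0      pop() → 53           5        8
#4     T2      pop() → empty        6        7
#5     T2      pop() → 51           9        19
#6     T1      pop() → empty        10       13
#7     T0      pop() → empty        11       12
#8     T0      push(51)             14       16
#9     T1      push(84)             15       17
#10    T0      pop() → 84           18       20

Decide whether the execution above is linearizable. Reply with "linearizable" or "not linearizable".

not linearizable

events 1..3 are fine; event 4 — the response of #2 at time 4 — makes the prefix non-linearizable
the completed operations (2 total) allow one real-time order; the stack replay rejects it
one such order, #1, #2, breaks at step 2 where #2 pop() → empty is illegal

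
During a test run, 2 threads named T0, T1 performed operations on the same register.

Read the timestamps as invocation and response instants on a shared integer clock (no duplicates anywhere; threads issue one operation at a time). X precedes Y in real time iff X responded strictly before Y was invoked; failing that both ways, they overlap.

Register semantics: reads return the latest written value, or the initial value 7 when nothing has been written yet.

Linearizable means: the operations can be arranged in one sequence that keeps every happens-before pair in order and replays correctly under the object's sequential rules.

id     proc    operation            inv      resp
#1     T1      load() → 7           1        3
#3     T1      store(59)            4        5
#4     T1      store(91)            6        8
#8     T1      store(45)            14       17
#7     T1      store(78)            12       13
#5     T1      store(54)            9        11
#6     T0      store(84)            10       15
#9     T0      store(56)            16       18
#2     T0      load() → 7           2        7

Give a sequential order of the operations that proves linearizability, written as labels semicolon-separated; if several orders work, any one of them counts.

#1; #2; #3; #4; #5; #6; #7; #8; #9

after step 1 (#1 load() → 7): value 7
after step 2 (#2 load() → 7): value 7
after step 3 (#3 store(59)): value 59
after step 4 (#4 store(91)): value 91
after step 5 (#5 store(54)): value 54
after step 6 (#6 store(84)): value 84
after step 7 (#7 store(78)): value 78
after step 8 (#8 store(45)): value 45
after step 9 (#9 store(56)): value 56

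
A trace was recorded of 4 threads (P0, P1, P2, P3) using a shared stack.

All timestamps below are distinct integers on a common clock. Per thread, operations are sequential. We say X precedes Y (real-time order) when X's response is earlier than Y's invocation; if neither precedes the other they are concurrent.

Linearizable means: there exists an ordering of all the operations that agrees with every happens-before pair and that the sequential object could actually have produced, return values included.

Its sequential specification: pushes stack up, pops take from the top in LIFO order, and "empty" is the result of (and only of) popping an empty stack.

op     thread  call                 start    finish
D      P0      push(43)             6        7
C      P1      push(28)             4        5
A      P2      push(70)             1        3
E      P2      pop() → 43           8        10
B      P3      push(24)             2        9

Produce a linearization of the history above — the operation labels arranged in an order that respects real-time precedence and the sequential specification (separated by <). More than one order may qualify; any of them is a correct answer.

1. A push(70), leaving stack <70>
2. B push(24), leaving stack <70,24>
3. C push(28), leaving stack <70,24,28>
4. D push(43), leaving stack <70,24,28,43>
5. E pop() → 43, leaving stack <70,24,28>

A < B < C < D < E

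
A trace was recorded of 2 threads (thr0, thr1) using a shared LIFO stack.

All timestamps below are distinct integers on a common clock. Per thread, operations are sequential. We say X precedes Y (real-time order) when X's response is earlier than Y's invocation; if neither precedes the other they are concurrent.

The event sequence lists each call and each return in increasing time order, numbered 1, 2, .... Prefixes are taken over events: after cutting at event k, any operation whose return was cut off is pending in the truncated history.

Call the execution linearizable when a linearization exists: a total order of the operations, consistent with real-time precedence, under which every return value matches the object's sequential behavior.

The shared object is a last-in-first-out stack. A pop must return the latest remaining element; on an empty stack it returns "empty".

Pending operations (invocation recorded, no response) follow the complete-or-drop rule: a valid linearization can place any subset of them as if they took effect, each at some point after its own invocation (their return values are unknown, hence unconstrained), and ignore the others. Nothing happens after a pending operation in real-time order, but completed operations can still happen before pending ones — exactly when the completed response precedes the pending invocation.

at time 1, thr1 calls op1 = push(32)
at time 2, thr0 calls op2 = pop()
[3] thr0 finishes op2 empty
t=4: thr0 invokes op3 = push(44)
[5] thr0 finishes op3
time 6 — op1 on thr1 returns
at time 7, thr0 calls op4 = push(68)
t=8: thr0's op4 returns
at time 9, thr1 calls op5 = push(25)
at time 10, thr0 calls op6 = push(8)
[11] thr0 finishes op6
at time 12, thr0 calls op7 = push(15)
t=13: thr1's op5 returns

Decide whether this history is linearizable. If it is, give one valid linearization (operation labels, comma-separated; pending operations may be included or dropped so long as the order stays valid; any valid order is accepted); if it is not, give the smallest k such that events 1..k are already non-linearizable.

linearizable — witness: op2, op1, op3, op4, op5, op6

1. op2 pop() → empty, leaving stack <>
2. op1 push(32), leaving stack <32>
3. op3 push(44), leaving stack <32,44>
4. op4 push(68), leaving stack <32,44,68>
5. op5 push(25), leaving stack <32,44,68,25>
6. op6 push(8), leaving stack <32,44,68,25,8>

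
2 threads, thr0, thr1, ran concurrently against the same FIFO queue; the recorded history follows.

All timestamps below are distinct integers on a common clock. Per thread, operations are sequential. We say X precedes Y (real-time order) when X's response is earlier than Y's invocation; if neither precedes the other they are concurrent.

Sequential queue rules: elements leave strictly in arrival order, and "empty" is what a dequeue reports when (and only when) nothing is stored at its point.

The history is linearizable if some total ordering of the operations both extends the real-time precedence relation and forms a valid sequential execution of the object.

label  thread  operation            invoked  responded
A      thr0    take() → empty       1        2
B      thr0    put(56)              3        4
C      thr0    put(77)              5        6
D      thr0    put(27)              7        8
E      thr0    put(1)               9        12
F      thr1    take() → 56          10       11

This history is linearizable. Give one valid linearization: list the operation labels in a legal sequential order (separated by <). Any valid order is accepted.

A < B < C < D < E < F

1. A take() → empty, leaving queue <>
2. B put(56), leaving queue <56>
3. C put(77), leaving queue <56,77>
4. D put(27), leaving queue <56,77,27>
5. E put(1), leaving queue <56,77,27,1>
6. F take() → 56, leaving queue <77,27,1>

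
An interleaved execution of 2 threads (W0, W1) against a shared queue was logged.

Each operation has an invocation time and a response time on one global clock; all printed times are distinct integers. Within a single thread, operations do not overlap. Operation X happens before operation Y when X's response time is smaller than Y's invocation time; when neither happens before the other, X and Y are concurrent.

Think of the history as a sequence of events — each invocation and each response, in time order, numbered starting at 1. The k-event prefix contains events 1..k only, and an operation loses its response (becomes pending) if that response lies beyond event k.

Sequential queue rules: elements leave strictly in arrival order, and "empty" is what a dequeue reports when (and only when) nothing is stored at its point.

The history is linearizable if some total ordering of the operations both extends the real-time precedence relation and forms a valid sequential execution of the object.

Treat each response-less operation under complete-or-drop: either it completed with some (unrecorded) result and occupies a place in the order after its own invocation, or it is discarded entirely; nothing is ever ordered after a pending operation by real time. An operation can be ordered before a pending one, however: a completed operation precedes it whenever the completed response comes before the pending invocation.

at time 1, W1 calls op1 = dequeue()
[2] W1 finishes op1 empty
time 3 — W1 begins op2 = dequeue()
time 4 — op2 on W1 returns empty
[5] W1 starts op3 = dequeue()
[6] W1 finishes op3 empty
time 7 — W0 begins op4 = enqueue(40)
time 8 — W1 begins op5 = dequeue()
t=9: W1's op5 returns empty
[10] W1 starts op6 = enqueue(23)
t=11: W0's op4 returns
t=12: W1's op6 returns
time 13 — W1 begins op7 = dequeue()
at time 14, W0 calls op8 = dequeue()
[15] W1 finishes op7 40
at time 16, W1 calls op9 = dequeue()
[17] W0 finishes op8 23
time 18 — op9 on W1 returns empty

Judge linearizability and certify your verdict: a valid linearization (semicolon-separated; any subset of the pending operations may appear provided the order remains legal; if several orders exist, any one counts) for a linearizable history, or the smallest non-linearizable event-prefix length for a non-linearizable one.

linearizable — witness: op1; op2; op3; op5; op4; op6; op7; op8; op9

after step 1 (op1 dequeue() → empty): queue <>
after step 2 (op2 dequeue() → empty): queue <>
after step 3 (op3 dequeue() → empty): queue <>
after step 4 (op5 dequeue() → empty): queue <>
after step 5 (op4 enqueue(40)): queue <40>
after step 6 (op6 enqueue(23)): queue <40,23>
after step 7 (op7 dequeue() → 40): queue <23>
after step 8 (op8 dequeue() → 23): queue <>
after step 9 (op9 dequeue() → empty): queue <>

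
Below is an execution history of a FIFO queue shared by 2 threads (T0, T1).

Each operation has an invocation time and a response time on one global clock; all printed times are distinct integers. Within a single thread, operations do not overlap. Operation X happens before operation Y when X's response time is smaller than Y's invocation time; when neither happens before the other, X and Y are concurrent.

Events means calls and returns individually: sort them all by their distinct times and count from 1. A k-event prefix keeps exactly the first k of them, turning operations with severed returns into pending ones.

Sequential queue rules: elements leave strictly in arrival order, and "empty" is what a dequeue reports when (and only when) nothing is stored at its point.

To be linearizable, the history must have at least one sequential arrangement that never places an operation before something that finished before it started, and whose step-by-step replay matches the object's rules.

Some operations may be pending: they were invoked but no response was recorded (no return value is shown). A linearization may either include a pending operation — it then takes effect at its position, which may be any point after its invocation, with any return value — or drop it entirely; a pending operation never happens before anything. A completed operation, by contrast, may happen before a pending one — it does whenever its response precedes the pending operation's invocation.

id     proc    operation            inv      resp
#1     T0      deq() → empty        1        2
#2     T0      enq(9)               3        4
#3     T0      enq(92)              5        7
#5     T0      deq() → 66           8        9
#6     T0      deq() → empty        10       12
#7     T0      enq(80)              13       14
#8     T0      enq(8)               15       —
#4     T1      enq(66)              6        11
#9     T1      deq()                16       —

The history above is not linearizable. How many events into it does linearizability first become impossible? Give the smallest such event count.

events 1..8 are still linearizable — one witness is #1, #2, #3:
step 1: #1 deq() → empty — queue <>
step 2: #2 enq(9) — queue <9>
step 3: #3 enq(92) — queue <9,92>
include event 9 — #5 responding at 9 — and every candidate order breaks
no escape via the 1 pending operation (#4): every completion choice fails
sample order #1, #2, #3, #5 (pending dropped) stalls at step 4 — #5 deq() → 66 has no legal effect

9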